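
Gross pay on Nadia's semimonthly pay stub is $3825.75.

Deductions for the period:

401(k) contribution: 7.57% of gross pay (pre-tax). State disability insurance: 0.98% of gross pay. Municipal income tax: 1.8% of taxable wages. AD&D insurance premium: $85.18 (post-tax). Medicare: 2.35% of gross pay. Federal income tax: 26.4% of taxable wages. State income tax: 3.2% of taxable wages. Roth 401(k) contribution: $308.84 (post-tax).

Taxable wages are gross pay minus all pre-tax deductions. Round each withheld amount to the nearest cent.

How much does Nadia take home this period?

$1904.37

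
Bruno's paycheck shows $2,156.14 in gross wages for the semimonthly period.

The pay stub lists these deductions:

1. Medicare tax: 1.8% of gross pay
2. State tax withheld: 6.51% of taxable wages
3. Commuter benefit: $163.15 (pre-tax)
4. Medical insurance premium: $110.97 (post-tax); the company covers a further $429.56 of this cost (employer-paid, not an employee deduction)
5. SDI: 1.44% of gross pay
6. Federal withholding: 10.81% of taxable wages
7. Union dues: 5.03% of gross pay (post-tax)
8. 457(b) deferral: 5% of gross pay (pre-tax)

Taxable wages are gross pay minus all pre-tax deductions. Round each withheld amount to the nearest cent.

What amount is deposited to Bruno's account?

$1,269.38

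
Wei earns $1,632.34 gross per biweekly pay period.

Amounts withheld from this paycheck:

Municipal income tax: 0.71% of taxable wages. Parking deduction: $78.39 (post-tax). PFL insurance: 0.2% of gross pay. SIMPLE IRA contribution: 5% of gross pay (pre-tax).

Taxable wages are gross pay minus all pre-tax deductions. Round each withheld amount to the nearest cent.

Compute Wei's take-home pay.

SIMPLE IRA contribution: $1,632.34 × 0.05 = $81.62
Taxable wages = $1,632.34 − $81.62 = $1,550.72
Municipal income tax: $1,550.72 × 0.0071 = $11.01
PFL insurance: $1,632.34 × 0.002 = $3.26
Parking deduction: $78.39
Total deductions = $81.62 + $11.01 + $3.26 + $78.39 = $174.28
Net pay = $1,632.34 − $174.28 = $1,458.06

$1,458.06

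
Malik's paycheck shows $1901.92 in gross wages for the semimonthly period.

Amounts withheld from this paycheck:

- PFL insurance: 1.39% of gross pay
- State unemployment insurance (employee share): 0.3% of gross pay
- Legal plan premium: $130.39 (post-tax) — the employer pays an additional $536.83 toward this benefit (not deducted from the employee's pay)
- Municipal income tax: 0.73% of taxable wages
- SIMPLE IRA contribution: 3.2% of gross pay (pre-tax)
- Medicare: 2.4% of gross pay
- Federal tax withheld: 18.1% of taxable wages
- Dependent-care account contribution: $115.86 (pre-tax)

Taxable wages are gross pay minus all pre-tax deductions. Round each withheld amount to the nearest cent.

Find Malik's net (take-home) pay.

$1192.16

SIMPLE IRA contribution: $1901.92 × 0.032 = $60.86
Dependent-care account contribution: $115.86
Pre-tax total = $60.86 + $115.86 = $176.72
Taxable wages = $1901.92 − $176.72 = $1725.20
Federal tax withheld: $1725.20 × 0.181 = $312.26
Municipal income tax: $1725.20 × 0.0073 = $12.59
State unemployment insurance (employee share): $1901.92 × 0.003 = $5.71
PFL insurance: $1901.92 × 0.0139 = $26.44
Medicare: $1901.92 × 0.024 = $45.65
Legal plan premium: $130.39
(Employer's $536.83 toward legal plan premium is not withheld from the employee.)
Total deductions = $60.86 + $115.86 + $312.26 + $12.59 + $5.71 + $26.44 + $45.65 + $130.39 = $709.76
Net pay = $1901.92 − $709.76 = $1192.16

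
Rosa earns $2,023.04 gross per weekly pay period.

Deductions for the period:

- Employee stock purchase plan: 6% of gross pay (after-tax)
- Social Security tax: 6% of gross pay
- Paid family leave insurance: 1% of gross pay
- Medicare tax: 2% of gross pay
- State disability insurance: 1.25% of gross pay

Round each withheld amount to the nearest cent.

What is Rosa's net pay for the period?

$1,694.30

State disability insurance: $2,023.04 × 0.0125 = $25.29
Social Security tax: $2,023.04 × 0.06 = $121.38
Paid family leave insurance: $2,023.04 × 0.01 = $20.23
Medicare tax: $2,023.04 × 0.02 = $40.46
Employee stock purchase plan: $2,023.04 × 0.06 = $121.38
Total deductions = $25.29 + $121.38 + $20.23 + $40.46 + $121.38 = $328.74
Net pay = $2,023.04 − $328.74 = $1,694.30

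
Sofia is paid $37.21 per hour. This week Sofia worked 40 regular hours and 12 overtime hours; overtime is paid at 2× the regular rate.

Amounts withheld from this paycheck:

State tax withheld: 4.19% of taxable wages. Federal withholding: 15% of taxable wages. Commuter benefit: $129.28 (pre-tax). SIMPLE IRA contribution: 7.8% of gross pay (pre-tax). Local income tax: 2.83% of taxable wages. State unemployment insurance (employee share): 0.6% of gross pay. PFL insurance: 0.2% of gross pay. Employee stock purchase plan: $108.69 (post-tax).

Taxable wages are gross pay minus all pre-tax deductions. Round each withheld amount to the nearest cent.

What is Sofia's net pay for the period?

Regular pay: 40 × $37.21 = $1,488.40
Overtime pay: 12 × $37.21 × 2 = $893.04
Gross pay = $1,488.40 + $893.04 = $2,381.44
Commuter benefit: $129.28
SIMPLE IRA contribution: $2,381.44 × 0.078 = $185.75
Pre-tax total = $129.28 + $185.75 = $315.03
Taxable wages = $2,381.44 − $315.03 = $2,066.41
Federal withholding: $2,066.41 × 0.15 = $309.96
State tax withheld: $2,066.41 × 0.0419 = $86.58
Local income tax: $2,066.41 × 0.0283 = $58.48
PFL insurance: $2,381.44 × 0.002 = $4.76
State unemployment insurance (employee share): $2,381.44 × 0.006 = $14.29
Employee stock purchase plan: $108.69
Total deductions = $129.28 + $185.75 + $309.96 + $86.58 + $58.48 + $4.76 + $14.29 + $108.69 = $897.79
Net pay = $2,381.44 − $897.79 = $1,483.65

$1,483.65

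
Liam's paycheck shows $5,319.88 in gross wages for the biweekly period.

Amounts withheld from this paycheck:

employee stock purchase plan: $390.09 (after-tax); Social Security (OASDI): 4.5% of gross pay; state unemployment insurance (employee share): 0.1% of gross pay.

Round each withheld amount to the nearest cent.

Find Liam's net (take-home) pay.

$4,685.08

State unemployment insurance (employee share): $5,319.88 × 0.001 = $5.32
Social Security (OASDI): $5,319.88 × 0.045 = $239.39
Employee stock purchase plan: $390.09
Total deductions = $5.32 + $239.39 + $390.09 = $634.80
Net pay = $5,319.88 − $634.80 = $4,685.08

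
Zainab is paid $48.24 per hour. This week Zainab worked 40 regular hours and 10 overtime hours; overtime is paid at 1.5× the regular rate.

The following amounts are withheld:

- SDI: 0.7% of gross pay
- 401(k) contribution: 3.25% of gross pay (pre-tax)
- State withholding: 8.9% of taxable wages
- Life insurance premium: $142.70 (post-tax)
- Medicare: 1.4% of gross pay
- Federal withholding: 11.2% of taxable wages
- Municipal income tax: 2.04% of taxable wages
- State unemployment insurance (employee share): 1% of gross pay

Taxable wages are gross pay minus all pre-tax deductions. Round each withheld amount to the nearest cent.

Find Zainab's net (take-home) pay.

Regular pay: 40 × $48.24 = $1929.60
Overtime pay: 10 × $48.24 × 1.5 = $723.60
Gross pay = $1929.60 + $723.60 = $2653.20
401(k) contribution: $2653.20 × 0.0325 = $86.23
Taxable wages = $2653.20 − $86.23 = $2566.97
Federal withholding: $2566.97 × 0.112 = $287.50
State withholding: $2566.97 × 0.089 = $228.46
Municipal income tax: $2566.97 × 0.0204 = $52.37
State unemployment insurance (employee share): $2653.20 × 0.01 = $26.53
Medicare: $2653.20 × 0.014 = $37.14
SDI: $2653.20 × 0.007 = $18.57
Life insurance premium: $142.70
Total deductions = $86.23 + $287.50 + $228.46 + $52.37 + $26.53 + $37.14 + $18.57 + $142.70 = $879.50
Net pay = $2653.20 − $879.50 = $1773.70

$1773.70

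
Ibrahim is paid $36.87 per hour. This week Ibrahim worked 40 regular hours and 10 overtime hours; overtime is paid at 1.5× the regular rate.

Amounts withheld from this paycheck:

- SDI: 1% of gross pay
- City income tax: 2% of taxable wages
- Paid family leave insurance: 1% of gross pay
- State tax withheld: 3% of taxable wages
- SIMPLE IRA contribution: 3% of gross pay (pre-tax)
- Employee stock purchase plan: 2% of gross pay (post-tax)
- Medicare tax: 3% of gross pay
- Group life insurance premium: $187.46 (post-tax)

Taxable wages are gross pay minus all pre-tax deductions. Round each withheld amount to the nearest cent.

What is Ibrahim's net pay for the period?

$1,539.24

Regular pay: 40 × $36.87 = $1,474.80
Overtime pay: 10 × $36.87 × 1.5 = $553.05
Gross pay = $1,474.80 + $553.05 = $2,027.85
SIMPLE IRA contribution: $2,027.85 × 0.03 = $60.84
Taxable wages = $2,027.85 − $60.84 = $1,967.01
City income tax: $1,967.01 × 0.02 = $39.34
State tax withheld: $1,967.01 × 0.03 = $59.01
SDI: $2,027.85 × 0.01 = $20.28
Paid family leave insurance: $2,027.85 × 0.01 = $20.28
Medicare tax: $2,027.85 × 0.03 = $60.84
Employee stock purchase plan: $2,027.85 × 0.02 = $40.56
Group life insurance premium: $187.46
Total deductions = $60.84 + $39.34 + $59.01 + $20.28 + $20.28 + $60.84 + $40.56 + $187.46 = $488.61
Net pay = $2,027.85 − $488.61 = $1,539.24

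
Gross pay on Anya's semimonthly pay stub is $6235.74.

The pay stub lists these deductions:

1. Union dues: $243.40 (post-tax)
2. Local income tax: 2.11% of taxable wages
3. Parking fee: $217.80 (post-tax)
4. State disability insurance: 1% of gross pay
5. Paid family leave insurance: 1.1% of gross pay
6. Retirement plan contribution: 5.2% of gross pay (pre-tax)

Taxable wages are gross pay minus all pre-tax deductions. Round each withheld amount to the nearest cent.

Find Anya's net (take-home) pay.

$5194.60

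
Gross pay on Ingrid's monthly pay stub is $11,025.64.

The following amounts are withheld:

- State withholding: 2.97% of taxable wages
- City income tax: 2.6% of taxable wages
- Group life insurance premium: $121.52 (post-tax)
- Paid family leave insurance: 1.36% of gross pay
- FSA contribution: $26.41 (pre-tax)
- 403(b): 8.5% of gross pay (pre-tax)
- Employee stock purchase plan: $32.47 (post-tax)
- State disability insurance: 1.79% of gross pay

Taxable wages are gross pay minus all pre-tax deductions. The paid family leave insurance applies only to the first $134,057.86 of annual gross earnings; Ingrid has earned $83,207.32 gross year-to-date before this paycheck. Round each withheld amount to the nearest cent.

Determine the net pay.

$9,000.30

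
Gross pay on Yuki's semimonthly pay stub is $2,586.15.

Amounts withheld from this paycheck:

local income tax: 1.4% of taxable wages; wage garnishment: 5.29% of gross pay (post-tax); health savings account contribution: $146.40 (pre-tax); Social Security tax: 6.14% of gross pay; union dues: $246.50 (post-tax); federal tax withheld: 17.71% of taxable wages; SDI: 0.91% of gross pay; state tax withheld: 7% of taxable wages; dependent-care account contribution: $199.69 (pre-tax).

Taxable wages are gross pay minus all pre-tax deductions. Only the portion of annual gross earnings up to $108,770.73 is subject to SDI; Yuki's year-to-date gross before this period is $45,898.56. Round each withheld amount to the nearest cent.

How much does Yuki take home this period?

Health savings account contribution: $146.40
Dependent-care account contribution: $199.69
Pre-tax total = $146.40 + $199.69 = $346.09
Taxable wages = $2,586.15 − $346.09 = $2,240.06
Local income tax: $2,240.06 × 0.014 = $31.36
State tax withheld: $2,240.06 × 0.07 = $156.80
Federal tax withheld: $2,240.06 × 0.1771 = $396.71
Social Security tax: $2,586.15 × 0.0614 = $158.79
SDI: cap not yet reached, full $2,586.15 is subject → $2,586.15 × 0.0091 = $23.53
Union dues: $246.50
Wage garnishment: $2,586.15 × 0.0529 = $136.81
Total deductions = $146.40 + $199.69 + $31.36 + $156.80 + $396.71 + $158.79 + $23.53 + $246.50 + $136.81 = $1,496.59
Net pay = $2,586.15 − $1,496.59 = $1,089.56

$1,089.56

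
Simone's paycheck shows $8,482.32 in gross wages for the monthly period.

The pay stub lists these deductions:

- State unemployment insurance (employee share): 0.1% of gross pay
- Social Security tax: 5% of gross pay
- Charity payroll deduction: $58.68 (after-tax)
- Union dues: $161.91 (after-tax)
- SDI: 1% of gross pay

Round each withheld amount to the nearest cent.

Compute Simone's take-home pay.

$7,744.31

Social Security tax: $8,482.32 × 0.05 = $424.12
State unemployment insurance (employee share): $8,482.32 × 0.001 = $8.48
SDI: $8,482.32 × 0.01 = $84.82
Union dues: $161.91
Charity payroll deduction: $58.68
Total deductions = $424.12 + $8.48 + $84.82 + $161.91 + $58.68 = $738.01
Net pay = $8,482.32 − $738.01 = $7,744.31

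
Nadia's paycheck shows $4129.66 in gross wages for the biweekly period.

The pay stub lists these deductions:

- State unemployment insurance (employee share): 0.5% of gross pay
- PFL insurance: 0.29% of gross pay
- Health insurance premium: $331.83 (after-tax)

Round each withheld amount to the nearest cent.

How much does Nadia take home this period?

$3765.20

PFL insurance: $4129.66 × 0.0029 = $11.98
State unemployment insurance (employee share): $4129.66 × 0.005 = $20.65
Health insurance premium: $331.83
Total deductions = $11.98 + $20.65 + $331.83 = $364.46
Net pay = $4129.66 − $364.46 = $3765.20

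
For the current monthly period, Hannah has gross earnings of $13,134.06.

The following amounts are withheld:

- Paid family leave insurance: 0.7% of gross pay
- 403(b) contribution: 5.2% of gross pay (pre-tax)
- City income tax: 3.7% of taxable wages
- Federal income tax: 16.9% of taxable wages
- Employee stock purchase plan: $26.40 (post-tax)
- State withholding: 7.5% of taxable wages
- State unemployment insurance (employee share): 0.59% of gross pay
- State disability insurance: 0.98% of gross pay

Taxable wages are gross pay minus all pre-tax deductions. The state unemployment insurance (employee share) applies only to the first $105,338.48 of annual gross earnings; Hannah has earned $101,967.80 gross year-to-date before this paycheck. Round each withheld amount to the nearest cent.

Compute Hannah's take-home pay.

403(b) contribution: $13,134.06 × 0.052 = $682.97
Taxable wages = $13,134.06 − $682.97 = $12,451.09
Federal income tax: $12,451.09 × 0.169 = $2,104.23
City income tax: $12,451.09 × 0.037 = $460.69
State withholding: $12,451.09 × 0.075 = $933.83
Paid family leave insurance: $13,134.06 × 0.007 = $91.94
State unemployment insurance (employee share): only $105,338.48 − $101,967.80 = $3,370.68 of this check is subject → $3,370.68 × 0.0059 = $19.89
State disability insurance: $13,134.06 × 0.0098 = $128.71
Employee stock purchase plan: $26.40
Total deductions = $682.97 + $2,104.23 + $460.69 + $933.83 + $91.94 + $19.89 + $128.71 + $26.40 = $4,448.66
Net pay = $13,134.06 − $4,448.66 = $8,685.40

$8,685.40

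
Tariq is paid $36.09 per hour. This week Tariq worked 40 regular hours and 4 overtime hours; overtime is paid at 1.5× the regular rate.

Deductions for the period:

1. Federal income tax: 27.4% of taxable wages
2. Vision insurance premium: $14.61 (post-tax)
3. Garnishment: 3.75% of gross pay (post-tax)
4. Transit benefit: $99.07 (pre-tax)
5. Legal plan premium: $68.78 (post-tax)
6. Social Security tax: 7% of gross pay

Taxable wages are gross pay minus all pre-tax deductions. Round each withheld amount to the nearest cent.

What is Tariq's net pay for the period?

Regular pay: 40 × $36.09 = $1,443.60
Overtime pay: 4 × $36.09 × 1.5 = $216.54
Gross pay = $1,443.60 + $216.54 = $1,660.14
Transit benefit: $99.07
Taxable wages = $1,660.14 − $99.07 = $1,561.07
Federal income tax: $1,561.07 × 0.274 = $427.73
Social Security tax: $1,660.14 × 0.07 = $116.21
Garnishment: $1,660.14 × 0.0375 = $62.26
Vision insurance premium: $14.61
Legal plan premium: $68.78
Total deductions = $99.07 + $427.73 + $116.21 + $62.26 + $14.61 + $68.78 = $788.66
Net pay = $1,660.14 − $788.66 = $871.48

$871.48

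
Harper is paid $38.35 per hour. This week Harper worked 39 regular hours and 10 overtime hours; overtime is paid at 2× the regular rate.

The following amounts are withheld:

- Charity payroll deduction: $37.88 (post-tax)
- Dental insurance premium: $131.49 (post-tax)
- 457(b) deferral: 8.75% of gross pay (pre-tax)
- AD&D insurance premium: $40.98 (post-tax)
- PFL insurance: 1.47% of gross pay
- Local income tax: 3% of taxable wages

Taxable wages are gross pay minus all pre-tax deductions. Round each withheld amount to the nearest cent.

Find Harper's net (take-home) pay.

Regular pay: 39 × $38.35 = $1,495.65
Overtime pay: 10 × $38.35 × 2 = $767.00
Gross pay = $1,495.65 + $767.00 = $2,262.65
457(b) deferral: $2,262.65 × 0.0875 = $197.98
Taxable wages = $2,262.65 − $197.98 = $2,064.67
Local income tax: $2,064.67 × 0.03 = $61.94
PFL insurance: $2,262.65 × 0.0147 = $33.26
Dental insurance premium: $131.49
Charity payroll deduction: $37.88
AD&D insurance premium: $40.98
Total deductions = $197.98 + $61.94 + $33.26 + $131.49 + $37.88 + $40.98 = $503.53
Net pay = $2,262.65 − $503.53 = $1,759.12

$1,759.12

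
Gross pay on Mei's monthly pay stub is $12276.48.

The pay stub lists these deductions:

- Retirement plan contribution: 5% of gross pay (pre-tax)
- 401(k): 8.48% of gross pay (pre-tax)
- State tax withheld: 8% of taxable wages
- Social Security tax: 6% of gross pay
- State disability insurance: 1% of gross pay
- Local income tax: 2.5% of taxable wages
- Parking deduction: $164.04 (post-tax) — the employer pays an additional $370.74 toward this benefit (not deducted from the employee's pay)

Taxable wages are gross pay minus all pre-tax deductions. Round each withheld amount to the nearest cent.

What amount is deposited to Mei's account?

$8482.95

Retirement plan contribution: $12276.48 × 0.05 = $613.82
401(k): $12276.48 × 0.0848 = $1041.05
Pre-tax total = $613.82 + $1041.05 = $1654.87
Taxable wages = $12276.48 − $1654.87 = $10621.61
Local income tax: $10621.61 × 0.025 = $265.54
State tax withheld: $10621.61 × 0.08 = $849.73
State disability insurance: $12276.48 × 0.01 = $122.76
Social Security tax: $12276.48 × 0.06 = $736.59
Parking deduction: $164.04
(Employer's $370.74 toward parking deduction is not withheld from the employee.)
Total deductions = $613.82 + $1041.05 + $265.54 + $849.73 + $122.76 + $736.59 + $164.04 = $3793.53
Net pay = $12276.48 − $3793.53 = $8482.95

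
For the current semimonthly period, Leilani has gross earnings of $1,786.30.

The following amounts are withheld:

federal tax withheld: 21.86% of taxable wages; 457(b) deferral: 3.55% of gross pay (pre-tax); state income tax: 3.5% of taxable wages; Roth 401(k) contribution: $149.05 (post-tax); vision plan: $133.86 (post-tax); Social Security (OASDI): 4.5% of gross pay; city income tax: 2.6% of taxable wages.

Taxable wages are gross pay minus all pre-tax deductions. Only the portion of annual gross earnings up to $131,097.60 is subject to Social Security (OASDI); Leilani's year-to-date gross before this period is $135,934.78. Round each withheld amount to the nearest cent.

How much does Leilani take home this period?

457(b) deferral: $1,786.30 × 0.0355 = $63.41
Taxable wages = $1,786.30 − $63.41 = $1,722.89
State income tax: $1,722.89 × 0.035 = $60.30
City income tax: $1,722.89 × 0.026 = $44.80
Federal tax withheld: $1,722.89 × 0.2186 = $376.62
Social Security (OASDI): annual cap $131,097.60 already reached (YTD $135,934.78), so $0.00
Roth 401(k) contribution: $149.05
Vision plan: $133.86
Total deductions = $63.41 + $60.30 + $44.80 + $376.62 + $0.00 + $149.05 + $133.86 = $828.04
Net pay = $1,786.30 − $828.04 = $958.26

$958.26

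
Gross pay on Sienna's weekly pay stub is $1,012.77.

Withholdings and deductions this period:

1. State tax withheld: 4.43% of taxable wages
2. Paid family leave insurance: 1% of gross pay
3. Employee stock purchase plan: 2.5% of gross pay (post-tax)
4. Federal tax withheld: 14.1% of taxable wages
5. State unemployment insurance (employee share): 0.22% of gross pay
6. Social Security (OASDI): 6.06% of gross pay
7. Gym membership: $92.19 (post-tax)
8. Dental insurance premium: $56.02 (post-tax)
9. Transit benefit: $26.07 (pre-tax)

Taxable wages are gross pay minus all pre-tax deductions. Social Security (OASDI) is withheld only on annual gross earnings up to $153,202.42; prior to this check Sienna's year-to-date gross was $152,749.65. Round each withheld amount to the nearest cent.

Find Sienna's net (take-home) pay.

$590.54

Transit benefit: $26.07
Taxable wages = $1,012.77 − $26.07 = $986.70
State tax withheld: $986.70 × 0.0443 = $43.71
Federal tax withheld: $986.70 × 0.141 = $139.12
Social Security (OASDI): only $153,202.42 − $152,749.65 = $452.77 of this check is subject → $452.77 × 0.0606 = $27.44
Paid family leave insurance: $1,012.77 × 0.01 = $10.13
State unemployment insurance (employee share): $1,012.77 × 0.0022 = $2.23
Gym membership: $92.19
Dental insurance premium: $56.02
Employee stock purchase plan: $1,012.77 × 0.025 = $25.32
Total deductions = $26.07 + $43.71 + $139.12 + $27.44 + $10.13 + $2.23 + $92.19 + $56.02 + $25.32 = $422.23
Net pay = $1,012.77 − $422.23 = $590.54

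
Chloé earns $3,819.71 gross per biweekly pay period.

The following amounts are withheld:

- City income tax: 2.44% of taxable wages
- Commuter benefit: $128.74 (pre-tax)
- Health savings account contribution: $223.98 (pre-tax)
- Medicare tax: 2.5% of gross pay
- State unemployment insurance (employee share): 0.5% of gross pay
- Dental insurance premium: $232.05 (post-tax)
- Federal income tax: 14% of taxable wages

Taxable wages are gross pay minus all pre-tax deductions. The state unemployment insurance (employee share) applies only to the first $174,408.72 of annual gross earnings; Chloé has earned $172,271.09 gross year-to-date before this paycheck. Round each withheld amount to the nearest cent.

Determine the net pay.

Health savings account contribution: $223.98
Commuter benefit: $128.74
Pre-tax total = $223.98 + $128.74 = $352.72
Taxable wages = $3,819.71 − $352.72 = $3,466.99
City income tax: $3,466.99 × 0.0244 = $84.59
Federal income tax: $3,466.99 × 0.14 = $485.38
Medicare tax: $3,819.71 × 0.025 = $95.49
State unemployment insurance (employee share): only $174,408.72 − $172,271.09 = $2,137.63 of this check is subject → $2,137.63 × 0.005 = $10.69
Dental insurance premium: $232.05
Total deductions = $223.98 + $128.74 + $84.59 + $485.38 + $95.49 + $10.69 + $232.05 = $1,260.92
Net pay = $3,819.71 − $1,260.92 = $2,558.79

$2,558.79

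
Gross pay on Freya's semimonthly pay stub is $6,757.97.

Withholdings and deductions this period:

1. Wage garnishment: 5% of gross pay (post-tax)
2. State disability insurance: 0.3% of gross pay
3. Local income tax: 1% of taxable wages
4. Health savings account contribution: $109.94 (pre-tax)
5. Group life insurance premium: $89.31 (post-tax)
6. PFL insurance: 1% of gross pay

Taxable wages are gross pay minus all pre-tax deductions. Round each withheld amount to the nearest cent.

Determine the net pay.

Health savings account contribution: $109.94
Taxable wages = $6,757.97 − $109.94 = $6,648.03
Local income tax: $6,648.03 × 0.01 = $66.48
PFL insurance: $6,757.97 × 0.01 = $67.58
State disability insurance: $6,757.97 × 0.003 = $20.27
Wage garnishment: $6,757.97 × 0.05 = $337.90
Group life insurance premium: $89.31
Total deductions = $109.94 + $66.48 + $67.58 + $20.27 + $337.90 + $89.31 = $691.48
Net pay = $6,757.97 − $691.48 = $6,066.49

$6,066.49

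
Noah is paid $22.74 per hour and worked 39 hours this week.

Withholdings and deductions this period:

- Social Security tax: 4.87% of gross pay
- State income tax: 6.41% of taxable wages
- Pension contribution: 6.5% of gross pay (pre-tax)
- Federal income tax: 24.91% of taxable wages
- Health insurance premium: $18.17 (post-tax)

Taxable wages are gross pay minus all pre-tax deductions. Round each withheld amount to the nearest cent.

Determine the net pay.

Gross pay: 39 × $22.74 = $886.86
Pension contribution: $886.86 × 0.065 = $57.65
Taxable wages = $886.86 − $57.65 = $829.21
State income tax: $829.21 × 0.0641 = $53.15
Federal income tax: $829.21 × 0.2491 = $206.56
Social Security tax: $886.86 × 0.0487 = $43.19
Health insurance premium: $18.17
Total deductions = $57.65 + $53.15 + $206.56 + $43.19 + $18.17 = $378.72
Net pay = $886.86 − $378.72 = $508.14

$508.14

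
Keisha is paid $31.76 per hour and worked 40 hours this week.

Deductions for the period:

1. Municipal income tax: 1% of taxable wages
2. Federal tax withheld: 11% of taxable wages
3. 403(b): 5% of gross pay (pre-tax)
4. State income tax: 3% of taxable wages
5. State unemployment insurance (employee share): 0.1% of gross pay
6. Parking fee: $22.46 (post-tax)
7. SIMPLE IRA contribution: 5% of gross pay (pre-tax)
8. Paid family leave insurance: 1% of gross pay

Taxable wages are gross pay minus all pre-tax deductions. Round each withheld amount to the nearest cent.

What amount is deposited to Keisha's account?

Gross pay: 40 × $31.76 = $1,270.40
403(b): $1,270.40 × 0.05 = $63.52
SIMPLE IRA contribution: $1,270.40 × 0.05 = $63.52
Pre-tax total = $63.52 + $63.52 = $127.04
Taxable wages = $1,270.40 − $127.04 = $1,143.36
Municipal income tax: $1,143.36 × 0.01 = $11.43
State income tax: $1,143.36 × 0.03 = $34.30
Federal tax withheld: $1,143.36 × 0.11 = $125.77
Paid family leave insurance: $1,270.40 × 0.01 = $12.70
State unemployment insurance (employee share): $1,270.40 × 0.001 = $1.27
Parking fee: $22.46
Total deductions = $63.52 + $63.52 + $11.43 + $34.30 + $125.77 + $12.70 + $1.27 + $22.46 = $334.97
Net pay = $1,270.40 − $334.97 = $935.43

$935.43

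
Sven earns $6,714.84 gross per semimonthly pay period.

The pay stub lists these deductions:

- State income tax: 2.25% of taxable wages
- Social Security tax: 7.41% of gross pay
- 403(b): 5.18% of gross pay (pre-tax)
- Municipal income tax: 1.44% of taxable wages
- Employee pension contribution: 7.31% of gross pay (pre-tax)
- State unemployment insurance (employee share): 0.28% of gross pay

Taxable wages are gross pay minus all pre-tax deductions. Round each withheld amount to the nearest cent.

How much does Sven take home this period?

403(b): $6,714.84 × 0.0518 = $347.83
Employee pension contribution: $6,714.84 × 0.0731 = $490.85
Pre-tax total = $347.83 + $490.85 = $838.68
Taxable wages = $6,714.84 − $838.68 = $5,876.16
State income tax: $5,876.16 × 0.0225 = $132.21
Municipal income tax: $5,876.16 × 0.0144 = $84.62
State unemployment insurance (employee share): $6,714.84 × 0.0028 = $18.80
Social Security tax: $6,714.84 × 0.0741 = $497.57
Total deductions = $347.83 + $490.85 + $132.21 + $84.62 + $18.80 + $497.57 = $1,571.88
Net pay = $6,714.84 − $1,571.88 = $5,142.96

$5,142.96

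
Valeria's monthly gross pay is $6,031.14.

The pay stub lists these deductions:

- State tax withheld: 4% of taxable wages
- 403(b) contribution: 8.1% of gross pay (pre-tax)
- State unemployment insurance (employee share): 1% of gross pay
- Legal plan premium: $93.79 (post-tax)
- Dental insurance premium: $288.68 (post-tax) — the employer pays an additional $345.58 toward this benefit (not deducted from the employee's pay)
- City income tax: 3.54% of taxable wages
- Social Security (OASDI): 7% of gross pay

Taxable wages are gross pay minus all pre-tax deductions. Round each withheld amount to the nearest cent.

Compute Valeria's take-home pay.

403(b) contribution: $6,031.14 × 0.081 = $488.52
Taxable wages = $6,031.14 − $488.52 = $5,542.62
State tax withheld: $5,542.62 × 0.04 = $221.70
City income tax: $5,542.62 × 0.0354 = $196.21
Social Security (OASDI): $6,031.14 × 0.07 = $422.18
State unemployment insurance (employee share): $6,031.14 × 0.01 = $60.31
Dental insurance premium: $288.68
Legal plan premium: $93.79
(Employer's $345.58 toward dental insurance premium is not withheld from the employee.)
Total deductions = $488.52 + $221.70 + $196.21 + $422.18 + $60.31 + $288.68 + $93.79 = $1,771.39
Net pay = $6,031.14 − $1,771.39 = $4,259.75

$4,259.75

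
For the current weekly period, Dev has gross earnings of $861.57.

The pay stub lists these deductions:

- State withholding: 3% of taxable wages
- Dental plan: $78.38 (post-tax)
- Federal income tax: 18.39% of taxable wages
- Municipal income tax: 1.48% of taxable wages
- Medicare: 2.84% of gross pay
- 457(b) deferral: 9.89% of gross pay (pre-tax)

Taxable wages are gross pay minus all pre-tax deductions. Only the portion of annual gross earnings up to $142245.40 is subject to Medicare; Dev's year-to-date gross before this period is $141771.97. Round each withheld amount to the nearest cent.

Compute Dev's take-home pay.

457(b) deferral: $861.57 × 0.0989 = $85.21
Taxable wages = $861.57 − $85.21 = $776.36
State withholding: $776.36 × 0.03 = $23.29
Federal income tax: $776.36 × 0.1839 = $142.77
Municipal income tax: $776.36 × 0.0148 = $11.49
Medicare: only $142245.40 − $141771.97 = $473.43 of this check is subject → $473.43 × 0.0284 = $13.45
Dental plan: $78.38
Total deductions = $85.21 + $23.29 + $142.77 + $11.49 + $13.45 + $78.38 = $354.59
Net pay = $861.57 − $354.59 = $506.98

$506.98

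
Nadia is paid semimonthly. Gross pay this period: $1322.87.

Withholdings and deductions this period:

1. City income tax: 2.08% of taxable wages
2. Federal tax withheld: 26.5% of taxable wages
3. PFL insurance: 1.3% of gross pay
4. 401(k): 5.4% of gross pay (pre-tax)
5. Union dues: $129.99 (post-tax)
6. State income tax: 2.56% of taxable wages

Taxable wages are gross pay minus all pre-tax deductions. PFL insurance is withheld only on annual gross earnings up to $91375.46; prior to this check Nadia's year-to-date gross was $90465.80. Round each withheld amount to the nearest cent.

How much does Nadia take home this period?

$719.92

401(k): $1322.87 × 0.054 = $71.43
Taxable wages = $1322.87 − $71.43 = $1251.44
Federal tax withheld: $1251.44 × 0.265 = $331.63
State income tax: $1251.44 × 0.0256 = $32.04
City income tax: $1251.44 × 0.0208 = $26.03
PFL insurance: only $91375.46 − $90465.80 = $909.66 of this check is subject → $909.66 × 0.013 = $11.83
Union dues: $129.99
Total deductions = $71.43 + $331.63 + $32.04 + $26.03 + $11.83 + $129.99 = $602.95
Net pay = $1322.87 − $602.95 = $719.92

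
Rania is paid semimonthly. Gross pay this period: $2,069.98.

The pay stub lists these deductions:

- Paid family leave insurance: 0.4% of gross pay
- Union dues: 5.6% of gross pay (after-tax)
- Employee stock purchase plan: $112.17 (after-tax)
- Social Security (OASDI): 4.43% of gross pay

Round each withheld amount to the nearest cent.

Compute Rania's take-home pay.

$1,741.91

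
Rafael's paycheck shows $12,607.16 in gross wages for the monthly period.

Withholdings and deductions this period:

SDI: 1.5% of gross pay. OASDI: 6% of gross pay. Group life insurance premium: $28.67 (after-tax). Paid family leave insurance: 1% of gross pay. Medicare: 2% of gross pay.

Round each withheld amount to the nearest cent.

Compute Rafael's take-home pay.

Medicare: $12,607.16 × 0.02 = $252.14
Paid family leave insurance: $12,607.16 × 0.01 = $126.07
SDI: $12,607.16 × 0.015 = $189.11
OASDI: $12,607.16 × 0.06 = $756.43
Group life insurance premium: $28.67
Total deductions = $252.14 + $126.07 + $189.11 + $756.43 + $28.67 = $1,352.42
Net pay = $12,607.16 − $1,352.42 = $11,254.74

$11,254.74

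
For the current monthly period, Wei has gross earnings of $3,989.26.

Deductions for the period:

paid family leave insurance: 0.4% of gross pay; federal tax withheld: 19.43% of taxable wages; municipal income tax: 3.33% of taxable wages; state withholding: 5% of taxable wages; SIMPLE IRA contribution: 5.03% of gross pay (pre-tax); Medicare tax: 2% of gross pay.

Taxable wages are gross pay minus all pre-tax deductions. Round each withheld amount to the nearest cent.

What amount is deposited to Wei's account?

$2,641.14

SIMPLE IRA contribution: $3,989.26 × 0.0503 = $200.66
Taxable wages = $3,989.26 − $200.66 = $3,788.60
Federal tax withheld: $3,788.60 × 0.1943 = $736.12
Municipal income tax: $3,788.60 × 0.0333 = $126.16
State withholding: $3,788.60 × 0.05 = $189.43
Paid family leave insurance: $3,989.26 × 0.004 = $15.96
Medicare tax: $3,989.26 × 0.02 = $79.79
Total deductions = $200.66 + $736.12 + $126.16 + $189.43 + $15.96 + $79.79 = $1,348.12
Net pay = $3,989.26 − $1,348.12 = $2,641.14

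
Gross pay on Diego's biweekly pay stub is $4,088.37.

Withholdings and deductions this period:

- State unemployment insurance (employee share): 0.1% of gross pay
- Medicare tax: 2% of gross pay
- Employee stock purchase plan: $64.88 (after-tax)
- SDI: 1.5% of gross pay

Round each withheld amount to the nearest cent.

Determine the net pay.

$3,876.30

Medicare tax: $4,088.37 × 0.02 = $81.77
SDI: $4,088.37 × 0.015 = $61.33
State unemployment insurance (employee share): $4,088.37 × 0.001 = $4.09
Employee stock purchase plan: $64.88
Total deductions = $81.77 + $61.33 + $4.09 + $64.88 = $212.07
Net pay = $4,088.37 − $212.07 = $3,876.30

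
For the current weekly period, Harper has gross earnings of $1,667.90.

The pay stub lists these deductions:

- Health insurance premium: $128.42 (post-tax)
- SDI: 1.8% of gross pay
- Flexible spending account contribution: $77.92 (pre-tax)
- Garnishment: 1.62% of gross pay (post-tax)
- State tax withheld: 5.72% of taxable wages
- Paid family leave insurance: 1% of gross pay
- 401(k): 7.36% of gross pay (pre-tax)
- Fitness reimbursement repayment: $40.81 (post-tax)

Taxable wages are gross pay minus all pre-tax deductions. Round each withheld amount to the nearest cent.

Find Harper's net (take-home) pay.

$1,140.35

Flexible spending account contribution: $77.92
401(k): $1,667.90 × 0.0736 = $122.76
Pre-tax total = $77.92 + $122.76 = $200.68
Taxable wages = $1,667.90 − $200.68 = $1,467.22
State tax withheld: $1,467.22 × 0.0572 = $83.92
Paid family leave insurance: $1,667.90 × 0.01 = $16.68
SDI: $1,667.90 × 0.018 = $30.02
Health insurance premium: $128.42
Garnishment: $1,667.90 × 0.0162 = $27.02
Fitness reimbursement repayment: $40.81
Total deductions = $77.92 + $122.76 + $83.92 + $16.68 + $30.02 + $128.42 + $27.02 + $40.81 = $527.55
Net pay = $1,667.90 − $527.55 = $1,140.35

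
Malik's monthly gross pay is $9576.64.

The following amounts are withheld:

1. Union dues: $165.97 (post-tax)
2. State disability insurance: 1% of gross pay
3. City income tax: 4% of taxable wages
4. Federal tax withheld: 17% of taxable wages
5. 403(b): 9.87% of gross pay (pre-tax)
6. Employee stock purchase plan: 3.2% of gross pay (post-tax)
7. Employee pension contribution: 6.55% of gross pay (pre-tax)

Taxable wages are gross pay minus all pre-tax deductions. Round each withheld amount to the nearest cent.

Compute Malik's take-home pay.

$5755.09

Employee pension contribution: $9576.64 × 0.0655 = $627.27
403(b): $9576.64 × 0.0987 = $945.21
Pre-tax total = $627.27 + $945.21 = $1572.48
Taxable wages = $9576.64 − $1572.48 = $8004.16
City income tax: $8004.16 × 0.04 = $320.17
Federal tax withheld: $8004.16 × 0.17 = $1360.71
State disability insurance: $9576.64 × 0.01 = $95.77
Employee stock purchase plan: $9576.64 × 0.032 = $306.45
Union dues: $165.97
Total deductions = $627.27 + $945.21 + $320.17 + $1360.71 + $95.77 + $306.45 + $165.97 = $3821.55
Net pay = $9576.64 − $3821.55 = $5755.09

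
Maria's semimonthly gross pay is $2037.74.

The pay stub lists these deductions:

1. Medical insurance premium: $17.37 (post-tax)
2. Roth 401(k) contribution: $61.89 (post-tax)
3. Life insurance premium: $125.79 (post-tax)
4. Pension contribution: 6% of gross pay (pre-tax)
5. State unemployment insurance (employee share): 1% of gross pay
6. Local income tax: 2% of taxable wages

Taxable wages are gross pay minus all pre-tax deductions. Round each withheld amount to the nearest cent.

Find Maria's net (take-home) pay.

$1651.74

Pension contribution: $2037.74 × 0.06 = $122.26
Taxable wages = $2037.74 − $122.26 = $1915.48
Local income tax: $1915.48 × 0.02 = $38.31
State unemployment insurance (employee share): $2037.74 × 0.01 = $20.38
Life insurance premium: $125.79
Medical insurance premium: $17.37
Roth 401(k) contribution: $61.89
Total deductions = $122.26 + $38.31 + $20.38 + $125.79 + $17.37 + $61.89 = $386.00
Net pay = $2037.74 − $386.00 = $1651.74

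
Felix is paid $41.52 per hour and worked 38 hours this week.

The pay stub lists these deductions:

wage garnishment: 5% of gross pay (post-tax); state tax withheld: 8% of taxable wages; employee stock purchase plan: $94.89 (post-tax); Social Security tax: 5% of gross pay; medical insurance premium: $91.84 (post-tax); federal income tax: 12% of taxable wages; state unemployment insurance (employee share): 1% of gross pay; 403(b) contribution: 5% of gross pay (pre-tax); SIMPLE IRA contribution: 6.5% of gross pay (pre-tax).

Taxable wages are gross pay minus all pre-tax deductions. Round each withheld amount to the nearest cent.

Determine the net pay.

$756.76

Gross pay: 38 × $41.52 = $1577.76
403(b) contribution: $1577.76 × 0.05 = $78.89
SIMPLE IRA contribution: $1577.76 × 0.065 = $102.55
Pre-tax total = $78.89 + $102.55 = $181.44
Taxable wages = $1577.76 − $181.44 = $1396.32
Federal income tax: $1396.32 × 0.12 = $167.56
State tax withheld: $1396.32 × 0.08 = $111.71
Social Security tax: $1577.76 × 0.05 = $78.89
State unemployment insurance (employee share): $1577.76 × 0.01 = $15.78
Employee stock purchase plan: $94.89
Medical insurance premium: $91.84
Wage garnishment: $1577.76 × 0.05 = $78.89
Total deductions = $78.89 + $102.55 + $167.56 + $111.71 + $78.89 + $15.78 + $94.89 + $91.84 + $78.89 = $821.00
Net pay = $1577.76 − $821.00 = $756.76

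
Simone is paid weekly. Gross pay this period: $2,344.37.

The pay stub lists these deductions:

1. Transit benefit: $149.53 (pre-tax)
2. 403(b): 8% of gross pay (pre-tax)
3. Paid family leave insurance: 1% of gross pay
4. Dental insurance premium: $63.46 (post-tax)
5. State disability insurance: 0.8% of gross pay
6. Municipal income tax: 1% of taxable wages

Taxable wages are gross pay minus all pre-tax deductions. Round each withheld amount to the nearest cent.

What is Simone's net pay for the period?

403(b): $2,344.37 × 0.08 = $187.55
Transit benefit: $149.53
Pre-tax total = $187.55 + $149.53 = $337.08
Taxable wages = $2,344.37 − $337.08 = $2,007.29
Municipal income tax: $2,007.29 × 0.01 = $20.07
Paid family leave insurance: $2,344.37 × 0.01 = $23.44
State disability insurance: $2,344.37 × 0.008 = $18.75
Dental insurance premium: $63.46
Total deductions = $187.55 + $149.53 + $20.07 + $23.44 + $18.75 + $63.46 = $462.80
Net pay = $2,344.37 − $462.80 = $1,881.57

$1,881.57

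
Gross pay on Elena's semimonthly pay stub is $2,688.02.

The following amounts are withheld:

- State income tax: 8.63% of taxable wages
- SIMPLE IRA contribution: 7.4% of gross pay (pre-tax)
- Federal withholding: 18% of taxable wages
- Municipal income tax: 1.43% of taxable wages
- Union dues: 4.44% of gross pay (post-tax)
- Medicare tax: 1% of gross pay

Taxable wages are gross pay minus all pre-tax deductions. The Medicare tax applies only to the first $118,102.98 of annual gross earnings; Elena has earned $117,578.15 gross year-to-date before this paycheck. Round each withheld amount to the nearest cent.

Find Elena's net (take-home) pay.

$1,666.07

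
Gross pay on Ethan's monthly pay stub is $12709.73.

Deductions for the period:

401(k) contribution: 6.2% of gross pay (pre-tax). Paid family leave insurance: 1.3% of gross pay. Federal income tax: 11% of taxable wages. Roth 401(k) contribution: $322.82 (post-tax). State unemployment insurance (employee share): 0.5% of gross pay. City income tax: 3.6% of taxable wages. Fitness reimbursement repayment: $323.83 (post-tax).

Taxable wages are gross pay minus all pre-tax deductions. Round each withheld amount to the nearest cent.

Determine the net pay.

$9305.73

401(k) contribution: $12709.73 × 0.062 = $788.00
Taxable wages = $12709.73 − $788.00 = $11921.73
Federal income tax: $11921.73 × 0.11 = $1311.39
City income tax: $11921.73 × 0.036 = $429.18
State unemployment insurance (employee share): $12709.73 × 0.005 = $63.55
Paid family leave insurance: $12709.73 × 0.013 = $165.23
Fitness reimbursement repayment: $323.83
Roth 401(k) contribution: $322.82
Total deductions = $788.00 + $1311.39 + $429.18 + $63.55 + $165.23 + $323.83 + $322.82 = $3404.00
Net pay = $12709.73 − $3404.00 = $9305.73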